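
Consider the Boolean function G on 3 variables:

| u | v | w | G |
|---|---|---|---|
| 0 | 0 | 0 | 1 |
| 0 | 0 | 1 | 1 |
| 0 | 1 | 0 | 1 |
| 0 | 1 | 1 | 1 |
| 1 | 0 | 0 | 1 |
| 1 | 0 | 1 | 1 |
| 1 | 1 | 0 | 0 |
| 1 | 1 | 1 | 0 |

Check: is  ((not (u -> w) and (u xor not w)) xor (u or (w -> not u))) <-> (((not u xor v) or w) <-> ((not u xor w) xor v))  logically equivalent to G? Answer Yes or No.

No

Evaluate ((not (u -> w) and (u xor not w)) xor (u or (w -> not u))) <-> (((not u xor v) or w) <-> ((not u xor w) xor v)) on each row and compare to G:
  u=0, v=0, w=0: formula gives 1, G = 1 ✓
  u=0, v=0, w=1: formula gives 0, but G = 1 ✗
Since they disagree at (0,0,1), the expression is not a correct formula for G.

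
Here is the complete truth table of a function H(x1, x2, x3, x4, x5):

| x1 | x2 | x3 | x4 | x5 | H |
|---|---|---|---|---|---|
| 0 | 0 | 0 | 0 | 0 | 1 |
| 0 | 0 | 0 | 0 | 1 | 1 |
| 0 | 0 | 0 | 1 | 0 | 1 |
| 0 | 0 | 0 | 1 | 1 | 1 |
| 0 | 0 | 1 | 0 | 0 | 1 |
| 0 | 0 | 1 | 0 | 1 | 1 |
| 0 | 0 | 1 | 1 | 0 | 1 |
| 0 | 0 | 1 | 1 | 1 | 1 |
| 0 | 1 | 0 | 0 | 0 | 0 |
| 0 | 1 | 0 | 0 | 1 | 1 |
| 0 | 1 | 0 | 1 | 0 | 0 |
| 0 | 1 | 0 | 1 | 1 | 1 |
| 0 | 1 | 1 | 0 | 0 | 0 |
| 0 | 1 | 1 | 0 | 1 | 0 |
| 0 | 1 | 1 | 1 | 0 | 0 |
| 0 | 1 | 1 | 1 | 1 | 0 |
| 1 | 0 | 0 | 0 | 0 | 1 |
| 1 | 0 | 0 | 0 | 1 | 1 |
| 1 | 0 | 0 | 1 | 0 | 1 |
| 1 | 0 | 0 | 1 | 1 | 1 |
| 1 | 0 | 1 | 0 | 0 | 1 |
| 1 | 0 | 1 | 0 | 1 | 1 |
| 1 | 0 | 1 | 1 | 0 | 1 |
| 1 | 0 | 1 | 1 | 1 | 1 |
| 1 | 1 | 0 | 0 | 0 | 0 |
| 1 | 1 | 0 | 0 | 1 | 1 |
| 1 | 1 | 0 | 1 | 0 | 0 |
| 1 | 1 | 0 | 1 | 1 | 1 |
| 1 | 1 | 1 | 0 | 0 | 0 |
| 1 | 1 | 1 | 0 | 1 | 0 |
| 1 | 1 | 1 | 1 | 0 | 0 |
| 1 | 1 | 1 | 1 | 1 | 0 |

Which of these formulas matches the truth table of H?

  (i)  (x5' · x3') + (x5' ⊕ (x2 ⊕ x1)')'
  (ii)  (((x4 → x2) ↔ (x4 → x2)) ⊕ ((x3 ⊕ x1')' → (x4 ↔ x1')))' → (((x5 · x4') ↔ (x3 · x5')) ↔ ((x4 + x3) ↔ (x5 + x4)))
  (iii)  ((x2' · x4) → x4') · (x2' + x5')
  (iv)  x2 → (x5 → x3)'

(i): at (0,0,0,0,1) it gives 0, but H = 1 — eliminated.
(ii): at (0,0,1,1,0) it gives 0, but H = 1 — eliminated.
(iii): at (0,0,0,1,0) it gives 0, but H = 1 — eliminated.
That leaves (iv). Evaluating it on every row reproduces the table of H exactly.

iv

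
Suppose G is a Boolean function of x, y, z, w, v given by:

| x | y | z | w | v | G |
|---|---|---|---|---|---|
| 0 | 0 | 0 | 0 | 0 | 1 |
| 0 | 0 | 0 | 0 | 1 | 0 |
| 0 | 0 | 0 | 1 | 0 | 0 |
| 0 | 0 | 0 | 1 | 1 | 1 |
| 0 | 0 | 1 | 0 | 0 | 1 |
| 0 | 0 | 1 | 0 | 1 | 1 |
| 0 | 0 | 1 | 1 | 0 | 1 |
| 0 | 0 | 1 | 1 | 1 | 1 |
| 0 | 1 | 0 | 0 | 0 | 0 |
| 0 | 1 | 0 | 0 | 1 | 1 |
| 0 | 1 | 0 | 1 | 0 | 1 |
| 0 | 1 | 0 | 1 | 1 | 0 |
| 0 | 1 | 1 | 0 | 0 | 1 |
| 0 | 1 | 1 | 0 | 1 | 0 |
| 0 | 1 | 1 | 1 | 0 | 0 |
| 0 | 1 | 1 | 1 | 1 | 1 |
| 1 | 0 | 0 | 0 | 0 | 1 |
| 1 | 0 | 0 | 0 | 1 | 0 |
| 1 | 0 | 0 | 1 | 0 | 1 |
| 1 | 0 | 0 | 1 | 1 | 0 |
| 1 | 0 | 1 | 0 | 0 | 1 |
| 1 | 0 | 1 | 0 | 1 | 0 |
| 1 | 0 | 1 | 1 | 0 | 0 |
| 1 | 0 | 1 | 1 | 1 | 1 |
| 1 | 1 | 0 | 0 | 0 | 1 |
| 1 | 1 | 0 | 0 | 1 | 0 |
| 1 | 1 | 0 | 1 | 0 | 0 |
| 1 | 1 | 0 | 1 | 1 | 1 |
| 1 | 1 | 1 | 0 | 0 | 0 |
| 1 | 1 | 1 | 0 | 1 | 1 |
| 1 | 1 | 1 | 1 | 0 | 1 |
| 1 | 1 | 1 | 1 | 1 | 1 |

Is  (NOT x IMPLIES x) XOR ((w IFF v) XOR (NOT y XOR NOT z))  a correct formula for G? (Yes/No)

No

Evaluate (NOT x IMPLIES x) XOR ((w IFF v) XOR (NOT y XOR NOT z)) on each row and compare to G:
  x=0, y=0, z=0, w=0, v=0: formula gives 1, G = 1 ✓
  x=0, y=0, z=0, w=0, v=1: formula gives 0, G = 0 ✓
  x=0, y=0, z=0, w=1, v=0: formula gives 0, G = 0 ✓
  x=0, y=0, z=0, w=1, v=1: formula gives 1, G = 1 ✓
  x=0, y=0, z=1, w=0, v=0: formula gives 0, but G = 1 ✗
Row (0,0,1,0,0) is a counterexample, so the formula is not equivalent to G.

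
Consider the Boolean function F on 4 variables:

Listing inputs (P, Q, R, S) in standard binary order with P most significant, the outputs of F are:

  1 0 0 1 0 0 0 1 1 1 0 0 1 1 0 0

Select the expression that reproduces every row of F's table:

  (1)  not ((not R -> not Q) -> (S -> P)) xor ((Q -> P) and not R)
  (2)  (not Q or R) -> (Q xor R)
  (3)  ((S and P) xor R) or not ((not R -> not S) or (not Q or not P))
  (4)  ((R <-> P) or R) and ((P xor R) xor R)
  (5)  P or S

1

(2) disagrees with F on (0,0,0,0) (formula → 0, table → 1); rule it out.
(3) disagrees with F on (0,0,0,0) (formula → 0, table → 1); rule it out.
(4) disagrees with F on (0,0,0,0) (formula → 0, table → 1); rule it out.
(5) disagrees with F on (0,0,0,0) (formula → 0, table → 1); rule it out.
Only (1) survives; checking it on all 16 rows confirms it matches F.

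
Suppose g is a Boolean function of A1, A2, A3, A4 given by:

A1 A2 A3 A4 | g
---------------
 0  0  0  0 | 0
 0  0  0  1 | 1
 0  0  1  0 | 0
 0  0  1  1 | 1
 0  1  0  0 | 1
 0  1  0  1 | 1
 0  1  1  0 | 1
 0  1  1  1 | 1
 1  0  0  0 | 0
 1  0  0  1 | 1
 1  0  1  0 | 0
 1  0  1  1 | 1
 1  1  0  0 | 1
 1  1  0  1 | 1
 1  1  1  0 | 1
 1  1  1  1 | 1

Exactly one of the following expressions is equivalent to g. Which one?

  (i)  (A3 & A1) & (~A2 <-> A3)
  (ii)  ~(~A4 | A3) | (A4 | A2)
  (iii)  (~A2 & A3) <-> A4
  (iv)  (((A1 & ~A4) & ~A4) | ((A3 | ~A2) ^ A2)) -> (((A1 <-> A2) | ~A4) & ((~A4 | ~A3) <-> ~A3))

(i) fails at (0,0,0,1): the formula yields 0, g is 1.
(iii) fails at (0,0,0,0): the formula yields 1, g is 0.
(iv) fails at (0,0,0,0): the formula yields 1, g is 0.
Only (ii) survives; checking it on all 16 rows confirms it matches g.

ii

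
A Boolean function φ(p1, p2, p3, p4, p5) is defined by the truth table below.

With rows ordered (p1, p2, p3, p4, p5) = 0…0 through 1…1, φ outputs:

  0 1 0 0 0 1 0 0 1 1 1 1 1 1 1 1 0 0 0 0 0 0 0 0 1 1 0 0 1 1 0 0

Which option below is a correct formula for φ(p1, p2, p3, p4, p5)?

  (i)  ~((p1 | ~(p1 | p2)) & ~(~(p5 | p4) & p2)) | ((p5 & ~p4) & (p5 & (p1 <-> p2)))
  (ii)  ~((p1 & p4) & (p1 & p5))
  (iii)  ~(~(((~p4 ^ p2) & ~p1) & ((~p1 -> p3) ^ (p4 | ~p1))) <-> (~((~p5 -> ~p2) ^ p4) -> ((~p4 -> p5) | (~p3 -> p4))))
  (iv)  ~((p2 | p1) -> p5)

i

(ii): at (0,0,0,0,0) it gives 1, but φ = 0 — eliminated.
(iii): at (0,0,0,0,0) it gives 1, but φ = 0 — eliminated.
(iv): at (0,0,0,0,1) it gives 0, but φ = 1 — eliminated.
Only (i) survives; checking it on all 32 rows confirms it matches φ.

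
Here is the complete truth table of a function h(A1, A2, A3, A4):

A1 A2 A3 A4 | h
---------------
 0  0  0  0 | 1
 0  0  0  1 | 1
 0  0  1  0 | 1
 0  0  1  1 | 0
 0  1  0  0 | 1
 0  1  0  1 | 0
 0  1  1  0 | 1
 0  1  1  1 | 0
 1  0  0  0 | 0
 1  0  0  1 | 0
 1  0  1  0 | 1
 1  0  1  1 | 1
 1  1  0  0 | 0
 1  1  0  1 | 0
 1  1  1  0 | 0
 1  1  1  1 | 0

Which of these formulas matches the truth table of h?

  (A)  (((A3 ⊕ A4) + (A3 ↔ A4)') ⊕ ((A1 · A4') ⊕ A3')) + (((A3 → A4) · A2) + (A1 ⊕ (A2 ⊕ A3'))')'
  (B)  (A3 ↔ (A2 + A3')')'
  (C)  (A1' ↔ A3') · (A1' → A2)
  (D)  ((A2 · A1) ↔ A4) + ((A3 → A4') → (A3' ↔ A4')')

(B) fails at (0,0,0,0): the formula yields 0, h is 1.
(C) fails at (0,0,0,0): the formula yields 0, h is 1.
(D) fails at (0,0,1,1): the formula yields 1, h is 0.
(A) is the remaining candidate, and it agrees with h on all 16 inputs.

A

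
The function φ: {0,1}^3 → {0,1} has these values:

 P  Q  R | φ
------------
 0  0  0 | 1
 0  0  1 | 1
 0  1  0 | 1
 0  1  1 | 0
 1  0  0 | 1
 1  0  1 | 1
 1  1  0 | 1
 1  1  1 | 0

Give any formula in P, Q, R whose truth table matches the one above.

There are just 2 zero rows: (0,1,1), (1,1,1). Their minterms are ¬P·Q·R, P·Q·R; the OR of those covers precisely the 0-outputs, and negating it yields φ.

φ(P, Q, R) = ¬(((¬P ∧ Q) ∧ R) ∨ ((P ∧ Q) ∧ R))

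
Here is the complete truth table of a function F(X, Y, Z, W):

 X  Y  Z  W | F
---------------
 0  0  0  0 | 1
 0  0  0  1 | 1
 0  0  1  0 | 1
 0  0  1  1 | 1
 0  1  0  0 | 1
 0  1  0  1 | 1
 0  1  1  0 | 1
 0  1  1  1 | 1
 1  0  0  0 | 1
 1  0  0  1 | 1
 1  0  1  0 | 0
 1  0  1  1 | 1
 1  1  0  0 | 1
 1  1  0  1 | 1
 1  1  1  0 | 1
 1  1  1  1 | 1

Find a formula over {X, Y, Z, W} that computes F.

F(X, Y, Z, W) = NOT (((X AND NOT Y) AND Z) AND NOT W)

F is 0 on exactly one input, (1,0,1,0), whose minterm is X·¬Y·Z·¬W. So F is the negation of that single conjunction.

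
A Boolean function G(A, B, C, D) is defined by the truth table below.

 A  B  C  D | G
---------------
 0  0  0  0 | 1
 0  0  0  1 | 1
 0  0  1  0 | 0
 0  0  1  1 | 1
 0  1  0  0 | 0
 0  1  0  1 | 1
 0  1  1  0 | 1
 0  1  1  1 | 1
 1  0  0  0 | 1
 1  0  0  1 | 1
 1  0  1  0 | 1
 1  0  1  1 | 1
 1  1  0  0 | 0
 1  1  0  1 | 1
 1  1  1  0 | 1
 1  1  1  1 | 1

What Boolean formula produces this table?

G is 0 on only 3 rows — (0,0,1,0), (0,1,0,0), (1,1,0,0). Writing each as a minterm (¬A·¬B·C·¬D, ¬A·B·¬C·¬D, A·B·¬C·¬D) and OR-ing them characterizes exactly where G=0, so G is the negation of that disjunction.

G(A, B, C, D) = NOT (((((NOT A AND NOT B) AND C) AND NOT D) OR (((NOT A AND B) AND NOT C) AND NOT D)) OR (((A AND B) AND NOT C) AND NOT D))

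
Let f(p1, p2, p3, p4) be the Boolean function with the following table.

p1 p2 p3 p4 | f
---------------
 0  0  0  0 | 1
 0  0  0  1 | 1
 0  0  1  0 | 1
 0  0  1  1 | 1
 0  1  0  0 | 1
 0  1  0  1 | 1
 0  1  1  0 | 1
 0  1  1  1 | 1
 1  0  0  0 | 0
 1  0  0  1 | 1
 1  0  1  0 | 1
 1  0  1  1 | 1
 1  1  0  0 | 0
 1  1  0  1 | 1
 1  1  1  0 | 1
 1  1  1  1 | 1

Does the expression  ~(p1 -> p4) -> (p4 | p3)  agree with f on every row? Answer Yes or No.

Check the formula against f row by row:
  p1=0, p2=0, p3=0, p4=0: formula gives 1, f = 1 ✓
  p1=0, p2=0, p3=0, p4=1: formula gives 1, f = 1 ✓
  p1=0, p2=0, p3=1, p4=0: formula gives 1, f = 1 ✓
  p1=0, p2=0, p3=1, p4=1: formula gives 1, f = 1 ✓
  …and likewise for the remaining 12 rows.
No disagreement on any input; they are logically equivalent.

Yes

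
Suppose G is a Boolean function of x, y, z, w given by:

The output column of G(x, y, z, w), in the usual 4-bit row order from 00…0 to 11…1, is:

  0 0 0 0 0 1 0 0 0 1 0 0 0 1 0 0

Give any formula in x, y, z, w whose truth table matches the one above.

G(x, y, z, w) = ((((not x and y) and not z) and w) or (((x and not y) and not z) and w)) or (((x and y) and not z) and w)

G=1 on 3 inputs: (0,1,0,1), (1,0,0,1), (1,1,0,1). Reading each as a conjunction of literals (¬x·y·¬z·w, x·¬y·¬z·w, x·y·¬z·w) and taking the OR gives the canonical DNF.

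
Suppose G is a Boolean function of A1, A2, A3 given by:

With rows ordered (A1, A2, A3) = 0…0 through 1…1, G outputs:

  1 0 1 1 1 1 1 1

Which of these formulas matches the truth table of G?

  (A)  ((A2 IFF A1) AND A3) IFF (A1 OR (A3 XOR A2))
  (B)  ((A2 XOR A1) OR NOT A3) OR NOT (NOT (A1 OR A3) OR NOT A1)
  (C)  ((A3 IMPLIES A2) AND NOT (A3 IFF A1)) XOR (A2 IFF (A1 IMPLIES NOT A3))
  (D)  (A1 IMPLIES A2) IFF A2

B

(A) fails at (0,0,1): the formula yields 1, G is 0.
(C) fails at (0,0,0): the formula yields 0, G is 1.
(D) fails at (0,0,0): the formula yields 0, G is 1.
(B) is the remaining candidate, and it agrees with G on all 8 inputs.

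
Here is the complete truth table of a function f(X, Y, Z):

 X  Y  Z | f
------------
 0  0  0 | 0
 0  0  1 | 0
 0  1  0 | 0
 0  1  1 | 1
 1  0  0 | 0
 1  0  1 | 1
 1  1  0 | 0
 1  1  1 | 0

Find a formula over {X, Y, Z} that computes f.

f(X, Y, Z) = ((~X & Y) & Z) | ((X & ~Y) & Z)

f=1 on 2 inputs: (0,1,1), (1,0,1). Reading each as a conjunction of literals (¬X·Y·Z, X·¬Y·Z) and taking the OR gives the canonical DNF.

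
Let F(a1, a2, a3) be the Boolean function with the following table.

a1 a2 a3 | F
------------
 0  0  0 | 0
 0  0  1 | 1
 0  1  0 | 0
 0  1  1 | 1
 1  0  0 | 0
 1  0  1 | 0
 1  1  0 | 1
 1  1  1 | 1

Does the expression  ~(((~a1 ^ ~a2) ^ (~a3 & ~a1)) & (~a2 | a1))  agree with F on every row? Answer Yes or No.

Test each input against both F and the formula:
  a1=0, a2=0, a3=0: formula gives 0, F = 0 ✓
  a1=0, a2=0, a3=1: formula gives 1, F = 1 ✓
  a1=0, a2=1, a3=0: formula gives 1, but F = 0 ✗
A single disagreement suffices: at (0,1,0) they differ, so the formula does not compute F.

No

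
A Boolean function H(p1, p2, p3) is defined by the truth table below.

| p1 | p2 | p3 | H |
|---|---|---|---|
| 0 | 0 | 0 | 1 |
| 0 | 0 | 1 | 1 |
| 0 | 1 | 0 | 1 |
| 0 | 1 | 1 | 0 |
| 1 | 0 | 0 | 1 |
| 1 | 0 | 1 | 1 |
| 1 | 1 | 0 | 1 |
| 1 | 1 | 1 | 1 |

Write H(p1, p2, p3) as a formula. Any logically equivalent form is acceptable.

Only row (0,1,1) gives 0. So H is 1 everywhere except there — the complement of the minterm ¬p1·p2·p3.

H(p1, p2, p3) = ((p1' · p2) · p3)'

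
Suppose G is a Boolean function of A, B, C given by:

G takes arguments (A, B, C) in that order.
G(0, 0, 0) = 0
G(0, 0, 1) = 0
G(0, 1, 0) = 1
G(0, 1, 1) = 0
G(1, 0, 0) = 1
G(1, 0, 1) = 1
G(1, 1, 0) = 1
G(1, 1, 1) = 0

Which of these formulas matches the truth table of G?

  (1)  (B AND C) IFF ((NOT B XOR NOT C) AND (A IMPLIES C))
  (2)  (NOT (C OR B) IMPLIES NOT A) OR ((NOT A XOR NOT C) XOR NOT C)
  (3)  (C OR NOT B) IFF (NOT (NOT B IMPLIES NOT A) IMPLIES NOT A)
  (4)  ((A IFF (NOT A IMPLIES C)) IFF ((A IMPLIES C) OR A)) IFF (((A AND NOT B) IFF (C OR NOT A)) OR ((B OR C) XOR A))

4

(1) fails at (0,0,0): the formula yields 1, G is 0.
(2) fails at (0,0,0): the formula yields 1, G is 0.
(3) fails at (0,0,0): the formula yields 1, G is 0.
That leaves (4). Evaluating it on every row reproduces the table of G exactly.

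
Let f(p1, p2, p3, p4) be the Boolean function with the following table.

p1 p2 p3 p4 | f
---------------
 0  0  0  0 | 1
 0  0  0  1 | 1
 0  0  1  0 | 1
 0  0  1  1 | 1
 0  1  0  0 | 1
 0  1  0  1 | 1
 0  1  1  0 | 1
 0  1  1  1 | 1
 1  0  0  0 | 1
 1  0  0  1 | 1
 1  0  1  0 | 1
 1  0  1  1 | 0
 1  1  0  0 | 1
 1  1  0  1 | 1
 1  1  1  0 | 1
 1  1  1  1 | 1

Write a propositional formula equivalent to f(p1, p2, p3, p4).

f(p1, p2, p3, p4) = NOT (((p1 AND NOT p2) AND p3) AND p4)

f is 0 on exactly one input, (1,0,1,1), whose minterm is p1·¬p2·p3·p4. So f is the negation of that single conjunction.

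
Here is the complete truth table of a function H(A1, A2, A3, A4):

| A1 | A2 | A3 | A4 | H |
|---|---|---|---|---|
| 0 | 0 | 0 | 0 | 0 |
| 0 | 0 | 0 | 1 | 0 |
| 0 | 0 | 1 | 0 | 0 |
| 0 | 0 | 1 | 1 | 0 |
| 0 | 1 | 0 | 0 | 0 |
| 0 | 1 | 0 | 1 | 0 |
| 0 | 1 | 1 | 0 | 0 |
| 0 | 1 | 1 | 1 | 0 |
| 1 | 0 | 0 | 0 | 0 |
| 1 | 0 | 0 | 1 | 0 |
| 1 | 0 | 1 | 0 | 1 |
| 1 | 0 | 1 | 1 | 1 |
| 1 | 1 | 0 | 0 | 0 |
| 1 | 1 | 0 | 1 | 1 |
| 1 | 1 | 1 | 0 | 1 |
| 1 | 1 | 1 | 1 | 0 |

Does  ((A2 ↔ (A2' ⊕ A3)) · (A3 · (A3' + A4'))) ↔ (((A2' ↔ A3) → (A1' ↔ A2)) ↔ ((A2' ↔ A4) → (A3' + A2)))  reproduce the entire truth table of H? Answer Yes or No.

Test each input against both H and the formula:
  A1=0, A2=0, A3=0, A4=0: formula gives 0, H = 0 ✓
  A1=0, A2=0, A3=0, A4=1: formula gives 0, H = 0 ✓
  A1=0, A2=0, A3=1, A4=0: formula gives 0, H = 0 ✓
  A1=0, A2=0, A3=1, A4=1: formula gives 0, H = 0 ✓
  …
  A1=0, A2=1, A3=1, A4=0: formula gives 1, but H = 0 ✗
Row (0,1,1,0) is a counterexample, so the formula is not equivalent to H.

No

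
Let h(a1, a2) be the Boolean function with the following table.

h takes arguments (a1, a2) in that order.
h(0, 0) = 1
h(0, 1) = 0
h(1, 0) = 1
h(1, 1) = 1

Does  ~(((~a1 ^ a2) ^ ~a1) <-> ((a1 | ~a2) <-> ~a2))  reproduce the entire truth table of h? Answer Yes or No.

Evaluate ~(((~a1 ^ a2) ^ ~a1) <-> ((a1 | ~a2) <-> ~a2)) on each row and compare to h:
  a1=0, a2=0: formula gives 1, h = 1 ✓
  a1=0, a2=1: formula gives 0, h = 0 ✓
  a1=1, a2=0: formula gives 1, h = 1 ✓
  a1=1, a2=1: formula gives 1, h = 1 ✓
All 4 rows match — the expression computes h exactly.

Yes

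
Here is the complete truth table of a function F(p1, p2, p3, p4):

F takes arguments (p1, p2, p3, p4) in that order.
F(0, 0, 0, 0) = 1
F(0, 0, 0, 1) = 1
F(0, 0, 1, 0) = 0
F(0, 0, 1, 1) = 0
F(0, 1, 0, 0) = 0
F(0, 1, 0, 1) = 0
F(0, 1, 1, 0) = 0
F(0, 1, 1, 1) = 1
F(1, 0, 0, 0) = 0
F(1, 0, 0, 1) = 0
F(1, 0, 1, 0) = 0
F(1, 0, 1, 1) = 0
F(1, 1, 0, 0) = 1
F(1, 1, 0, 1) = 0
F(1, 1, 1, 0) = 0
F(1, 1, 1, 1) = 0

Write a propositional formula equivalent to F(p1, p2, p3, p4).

The 1-rows are (0,0,0,0), (0,0,0,1), (0,1,1,1), (1,1,0,0). Each contributes one minterm — ¬p1·¬p2·¬p3·¬p4; ¬p1·¬p2·¬p3·p4; ¬p1·p2·p3·p4; p1·p2·¬p3·¬p4 — and their disjunction is a sum-of-products form of F.

F(p1, p2, p3, p4) = (((((not p1 and not p2) and not p3) and not p4) or (((not p1 and not p2) and not p3) and p4)) or (((not p1 and p2) and p3) and p4)) or (((p1 and p2) and not p3) and not p4)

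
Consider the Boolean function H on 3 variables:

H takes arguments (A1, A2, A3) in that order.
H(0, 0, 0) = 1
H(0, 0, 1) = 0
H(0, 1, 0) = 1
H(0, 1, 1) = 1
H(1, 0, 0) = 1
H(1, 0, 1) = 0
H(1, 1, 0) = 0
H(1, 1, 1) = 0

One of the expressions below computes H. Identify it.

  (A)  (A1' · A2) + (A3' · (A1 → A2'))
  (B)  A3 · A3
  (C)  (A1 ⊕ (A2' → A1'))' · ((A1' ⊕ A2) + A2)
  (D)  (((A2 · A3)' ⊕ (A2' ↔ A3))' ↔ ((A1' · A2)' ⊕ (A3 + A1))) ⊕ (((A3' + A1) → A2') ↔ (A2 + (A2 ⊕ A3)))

(B) disagrees with H on (0,0,0) (formula → 0, table → 1); rule it out.
(C) disagrees with H on (0,0,0) (formula → 0, table → 1); rule it out.
(D) disagrees with H on (0,0,0) (formula → 0, table → 1); rule it out.
(A) is the remaining candidate, and it agrees with H on all 8 inputs.

A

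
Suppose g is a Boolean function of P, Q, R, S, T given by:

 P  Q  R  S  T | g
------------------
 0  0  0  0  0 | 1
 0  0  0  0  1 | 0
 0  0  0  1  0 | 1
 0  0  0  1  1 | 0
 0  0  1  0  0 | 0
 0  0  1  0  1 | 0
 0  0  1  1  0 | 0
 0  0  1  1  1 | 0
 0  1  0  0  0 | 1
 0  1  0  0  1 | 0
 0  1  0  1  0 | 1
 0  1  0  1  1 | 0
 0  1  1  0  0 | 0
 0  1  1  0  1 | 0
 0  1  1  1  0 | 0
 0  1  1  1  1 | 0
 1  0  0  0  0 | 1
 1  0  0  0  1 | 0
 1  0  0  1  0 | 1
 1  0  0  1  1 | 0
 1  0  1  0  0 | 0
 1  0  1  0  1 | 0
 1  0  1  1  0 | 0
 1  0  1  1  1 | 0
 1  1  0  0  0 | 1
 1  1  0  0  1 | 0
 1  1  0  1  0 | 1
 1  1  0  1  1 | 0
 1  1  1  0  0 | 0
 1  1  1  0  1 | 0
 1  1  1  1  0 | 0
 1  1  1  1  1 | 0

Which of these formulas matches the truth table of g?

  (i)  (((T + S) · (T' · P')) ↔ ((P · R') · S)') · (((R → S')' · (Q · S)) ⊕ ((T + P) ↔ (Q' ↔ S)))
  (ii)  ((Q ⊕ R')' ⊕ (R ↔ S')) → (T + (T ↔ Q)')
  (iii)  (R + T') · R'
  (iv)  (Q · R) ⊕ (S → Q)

(i) fails at (0,0,0,0,0): the formula yields 0, g is 1.
(ii) fails at (0,0,0,0,1): the formula yields 1, g is 0.
(iv) fails at (0,0,0,0,1): the formula yields 1, g is 0.
Only (iii) survives; checking it on all 32 rows confirms it matches g.

iii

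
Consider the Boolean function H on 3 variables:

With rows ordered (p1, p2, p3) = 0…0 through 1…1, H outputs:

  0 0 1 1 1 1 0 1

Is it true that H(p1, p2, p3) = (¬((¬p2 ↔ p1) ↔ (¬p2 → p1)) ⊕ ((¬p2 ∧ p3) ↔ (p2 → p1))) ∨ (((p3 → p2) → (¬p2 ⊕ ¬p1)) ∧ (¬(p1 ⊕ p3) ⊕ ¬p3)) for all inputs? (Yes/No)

Test each input against both H and the formula:
  p1=0, p2=0, p3=0: formula gives 0, H = 0 ✓
  p1=0, p2=0, p3=1: formula gives 1, but H = 0 ✗
A single disagreement suffices: at (0,0,1) they differ, so the formula does not compute H.

No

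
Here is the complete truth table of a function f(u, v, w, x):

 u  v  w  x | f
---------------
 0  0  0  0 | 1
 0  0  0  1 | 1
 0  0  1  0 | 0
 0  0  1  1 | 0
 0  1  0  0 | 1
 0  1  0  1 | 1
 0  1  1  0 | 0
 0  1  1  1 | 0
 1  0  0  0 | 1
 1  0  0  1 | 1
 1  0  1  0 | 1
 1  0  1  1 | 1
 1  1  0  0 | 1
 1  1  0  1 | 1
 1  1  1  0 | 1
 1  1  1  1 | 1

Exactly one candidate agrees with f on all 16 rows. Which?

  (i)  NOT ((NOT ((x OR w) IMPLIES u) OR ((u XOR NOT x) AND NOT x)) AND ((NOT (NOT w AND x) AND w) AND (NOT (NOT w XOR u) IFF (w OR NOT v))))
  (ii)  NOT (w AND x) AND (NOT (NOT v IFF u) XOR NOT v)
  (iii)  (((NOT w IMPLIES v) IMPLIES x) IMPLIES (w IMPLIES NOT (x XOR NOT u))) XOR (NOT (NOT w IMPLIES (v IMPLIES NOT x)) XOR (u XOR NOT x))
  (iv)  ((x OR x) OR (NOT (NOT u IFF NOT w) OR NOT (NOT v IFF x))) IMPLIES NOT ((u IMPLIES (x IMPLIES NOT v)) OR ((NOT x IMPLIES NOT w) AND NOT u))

(ii) disagrees with f on (0,0,0,0) (formula → 0, table → 1); rule it out.
(iii) disagrees with f on (0,0,0,0) (formula → 0, table → 1); rule it out.
(iv) disagrees with f on (0,0,0,0) (formula → 0, table → 1); rule it out.
(i) is the remaining candidate, and it agrees with f on all 16 inputs.

i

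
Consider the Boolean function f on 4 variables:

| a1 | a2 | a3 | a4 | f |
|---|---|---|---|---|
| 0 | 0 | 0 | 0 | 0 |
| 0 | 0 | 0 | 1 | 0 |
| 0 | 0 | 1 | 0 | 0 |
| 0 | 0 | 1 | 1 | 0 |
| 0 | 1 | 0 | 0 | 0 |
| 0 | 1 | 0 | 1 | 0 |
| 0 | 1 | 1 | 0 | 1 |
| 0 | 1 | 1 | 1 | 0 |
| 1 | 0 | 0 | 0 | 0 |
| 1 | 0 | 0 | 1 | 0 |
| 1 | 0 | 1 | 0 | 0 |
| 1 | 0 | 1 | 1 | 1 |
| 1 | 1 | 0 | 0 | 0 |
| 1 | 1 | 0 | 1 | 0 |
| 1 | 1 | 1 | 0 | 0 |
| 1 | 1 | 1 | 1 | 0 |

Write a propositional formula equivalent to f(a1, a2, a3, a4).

f(a1, a2, a3, a4) = (((a1' · a2) · a3) · a4') + (((a1 · a2') · a3) · a4)

f=1 on 2 inputs: (0,1,1,0), (1,0,1,1). Reading each as a conjunction of literals (¬a1·a2·a3·¬a4, a1·¬a2·a3·a4) and taking the OR gives the canonical DNF.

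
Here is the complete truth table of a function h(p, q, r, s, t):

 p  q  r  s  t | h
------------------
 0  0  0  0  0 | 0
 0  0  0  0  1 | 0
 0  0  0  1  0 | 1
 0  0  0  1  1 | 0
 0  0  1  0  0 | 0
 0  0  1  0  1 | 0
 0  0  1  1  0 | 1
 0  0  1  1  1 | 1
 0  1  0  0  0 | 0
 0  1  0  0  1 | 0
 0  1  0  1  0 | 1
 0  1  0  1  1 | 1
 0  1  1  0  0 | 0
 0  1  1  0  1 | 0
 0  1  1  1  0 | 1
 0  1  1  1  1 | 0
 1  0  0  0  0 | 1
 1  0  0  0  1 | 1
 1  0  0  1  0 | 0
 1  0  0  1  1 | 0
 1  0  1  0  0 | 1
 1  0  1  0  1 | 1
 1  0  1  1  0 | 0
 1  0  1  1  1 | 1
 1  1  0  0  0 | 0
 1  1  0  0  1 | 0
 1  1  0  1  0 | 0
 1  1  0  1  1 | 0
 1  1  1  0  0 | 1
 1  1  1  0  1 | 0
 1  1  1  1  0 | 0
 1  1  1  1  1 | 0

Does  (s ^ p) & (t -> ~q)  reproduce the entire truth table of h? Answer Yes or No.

Check the formula against h row by row:
  p=0, q=0, r=0, s=0, t=0: formula gives 0, h = 0 ✓
  p=0, q=0, r=0, s=0, t=1: formula gives 0, h = 0 ✓
  p=0, q=0, r=0, s=1, t=0: formula gives 1, h = 1 ✓
  p=0, q=0, r=0, s=1, t=1: formula gives 1, but h = 0 ✗
A single disagreement suffices: at (0,0,0,1,1) they differ, so the formula does not compute h.

No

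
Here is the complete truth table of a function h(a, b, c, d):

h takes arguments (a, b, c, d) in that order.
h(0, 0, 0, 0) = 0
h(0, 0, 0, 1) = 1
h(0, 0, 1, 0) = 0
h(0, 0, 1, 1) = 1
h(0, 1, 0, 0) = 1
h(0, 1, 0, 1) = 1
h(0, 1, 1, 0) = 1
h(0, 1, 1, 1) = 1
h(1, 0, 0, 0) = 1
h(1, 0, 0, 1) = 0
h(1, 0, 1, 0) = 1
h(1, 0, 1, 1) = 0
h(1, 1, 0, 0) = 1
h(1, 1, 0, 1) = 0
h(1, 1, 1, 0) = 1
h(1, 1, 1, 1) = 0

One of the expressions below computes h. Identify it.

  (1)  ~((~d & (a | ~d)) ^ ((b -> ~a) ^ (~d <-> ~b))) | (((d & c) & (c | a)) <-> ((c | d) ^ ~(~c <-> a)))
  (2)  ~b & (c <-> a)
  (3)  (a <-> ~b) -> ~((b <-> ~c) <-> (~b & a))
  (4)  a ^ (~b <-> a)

1

(2) fails at (0,0,0,0): the formula yields 1, h is 0.
(3) fails at (0,0,0,0): the formula yields 1, h is 0.
(4) fails at (0,0,0,1): the formula yields 0, h is 1.
That leaves (1). Evaluating it on every row reproduces the table of h exactly.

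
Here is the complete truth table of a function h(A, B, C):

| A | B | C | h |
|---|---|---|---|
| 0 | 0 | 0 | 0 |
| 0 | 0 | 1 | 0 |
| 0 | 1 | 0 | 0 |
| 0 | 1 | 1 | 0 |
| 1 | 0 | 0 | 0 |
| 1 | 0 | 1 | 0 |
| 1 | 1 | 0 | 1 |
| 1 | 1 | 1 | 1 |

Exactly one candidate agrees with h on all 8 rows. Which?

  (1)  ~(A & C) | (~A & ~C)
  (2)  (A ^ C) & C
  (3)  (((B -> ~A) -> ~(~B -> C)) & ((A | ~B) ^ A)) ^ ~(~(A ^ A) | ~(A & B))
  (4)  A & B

(1) disagrees with h on (0,0,0) (formula → 1, table → 0); rule it out.
(2) disagrees with h on (0,0,1) (formula → 1, table → 0); rule it out.
(3) disagrees with h on (0,0,0) (formula → 1, table → 0); rule it out.
That leaves (4). Evaluating it on every row reproduces the table of h exactly.

4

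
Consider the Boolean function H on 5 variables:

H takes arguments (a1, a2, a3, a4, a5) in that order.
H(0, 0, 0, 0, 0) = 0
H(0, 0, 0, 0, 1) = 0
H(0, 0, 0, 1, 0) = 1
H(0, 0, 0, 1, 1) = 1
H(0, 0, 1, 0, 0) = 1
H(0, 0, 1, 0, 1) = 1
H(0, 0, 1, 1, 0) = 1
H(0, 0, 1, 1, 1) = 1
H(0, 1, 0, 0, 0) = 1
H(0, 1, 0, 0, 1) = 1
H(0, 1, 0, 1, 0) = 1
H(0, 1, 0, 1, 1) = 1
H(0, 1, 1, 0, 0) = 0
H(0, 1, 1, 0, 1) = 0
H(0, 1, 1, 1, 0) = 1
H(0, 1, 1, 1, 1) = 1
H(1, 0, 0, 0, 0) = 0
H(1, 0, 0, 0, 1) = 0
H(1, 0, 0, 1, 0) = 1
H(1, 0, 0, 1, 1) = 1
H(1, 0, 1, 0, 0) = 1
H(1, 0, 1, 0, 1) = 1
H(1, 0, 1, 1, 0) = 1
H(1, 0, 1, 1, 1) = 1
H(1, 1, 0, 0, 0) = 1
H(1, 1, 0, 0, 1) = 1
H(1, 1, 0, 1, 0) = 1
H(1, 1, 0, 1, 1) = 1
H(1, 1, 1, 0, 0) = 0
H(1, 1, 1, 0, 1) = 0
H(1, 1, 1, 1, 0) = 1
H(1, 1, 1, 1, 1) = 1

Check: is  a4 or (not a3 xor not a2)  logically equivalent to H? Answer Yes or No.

Yes

Test each input against both H and the formula:
  a1=0, a2=0, a3=0, a4=0, a5=0: formula gives 0, H = 0 ✓
  a1=0, a2=0, a3=0, a4=0, a5=1: formula gives 0, H = 0 ✓
  a1=0, a2=0, a3=0, a4=1, a5=0: formula gives 1, H = 1 ✓
  a1=0, a2=0, a3=0, a4=1, a5=1: formula gives 1, H = 1 ✓
  … (the remaining 28 rows also agree.)
Every row agrees, so the formula is equivalent.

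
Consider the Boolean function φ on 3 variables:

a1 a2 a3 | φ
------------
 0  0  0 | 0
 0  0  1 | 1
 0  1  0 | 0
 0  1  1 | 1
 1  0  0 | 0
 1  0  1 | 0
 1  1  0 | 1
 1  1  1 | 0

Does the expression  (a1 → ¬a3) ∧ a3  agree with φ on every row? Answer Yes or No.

No

Check the formula against φ row by row:
  a1=0, a2=0, a3=0: formula gives 0, φ = 0 ✓
  a1=0, a2=0, a3=1: formula gives 1, φ = 1 ✓
  a1=0, a2=1, a3=0: formula gives 0, φ = 0 ✓
  a1=0, a2=1, a3=1: formula gives 1, φ = 1 ✓
  a1=1, a2=0, a3=0: formula gives 0, φ = 0 ✓
  …
  a1=1, a2=1, a3=0: formula gives 0, but φ = 1 ✗
Row (1,1,0) is a counterexample, so the formula is not equivalent to φ.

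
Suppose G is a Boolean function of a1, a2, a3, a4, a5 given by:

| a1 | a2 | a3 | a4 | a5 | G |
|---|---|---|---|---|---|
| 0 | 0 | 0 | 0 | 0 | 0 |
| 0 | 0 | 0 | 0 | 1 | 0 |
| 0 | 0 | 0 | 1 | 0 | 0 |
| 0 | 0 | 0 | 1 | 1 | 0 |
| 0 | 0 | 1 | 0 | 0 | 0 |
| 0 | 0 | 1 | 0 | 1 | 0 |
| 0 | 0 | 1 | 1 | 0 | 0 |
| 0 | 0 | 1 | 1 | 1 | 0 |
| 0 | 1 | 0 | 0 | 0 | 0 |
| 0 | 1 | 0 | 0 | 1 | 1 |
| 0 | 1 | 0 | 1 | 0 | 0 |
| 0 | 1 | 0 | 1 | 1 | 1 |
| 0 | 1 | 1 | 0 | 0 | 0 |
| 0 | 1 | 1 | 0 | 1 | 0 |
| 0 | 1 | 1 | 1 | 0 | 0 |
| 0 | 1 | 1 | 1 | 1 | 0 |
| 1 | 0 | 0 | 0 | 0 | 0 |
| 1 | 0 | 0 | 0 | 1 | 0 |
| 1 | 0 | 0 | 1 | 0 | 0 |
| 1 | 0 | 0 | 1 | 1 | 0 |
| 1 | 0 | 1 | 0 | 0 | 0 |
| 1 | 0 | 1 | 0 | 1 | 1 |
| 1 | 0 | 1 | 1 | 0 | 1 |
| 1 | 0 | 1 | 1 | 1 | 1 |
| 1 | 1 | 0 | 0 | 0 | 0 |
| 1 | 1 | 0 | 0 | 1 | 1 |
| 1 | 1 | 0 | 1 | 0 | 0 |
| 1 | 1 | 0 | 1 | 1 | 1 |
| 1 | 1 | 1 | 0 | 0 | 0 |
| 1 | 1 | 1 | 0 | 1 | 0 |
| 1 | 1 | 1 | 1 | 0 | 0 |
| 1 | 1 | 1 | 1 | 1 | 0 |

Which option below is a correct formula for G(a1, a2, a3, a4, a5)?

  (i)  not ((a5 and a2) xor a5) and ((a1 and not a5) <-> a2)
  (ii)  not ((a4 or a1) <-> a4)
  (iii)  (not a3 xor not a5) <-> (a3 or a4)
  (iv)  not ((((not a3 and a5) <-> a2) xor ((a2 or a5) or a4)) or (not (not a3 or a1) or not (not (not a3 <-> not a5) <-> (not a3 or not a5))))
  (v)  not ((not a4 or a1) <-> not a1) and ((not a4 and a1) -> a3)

iv

(i) fails at (0,0,0,0,0): the formula yields 1, G is 0.
(ii) fails at (0,1,0,0,1): the formula yields 0, G is 1.
(iii) fails at (0,0,0,0,0): the formula yields 1, G is 0.
(v) fails at (0,0,0,1,0): the formula yields 1, G is 0.
(iv) is the remaining candidate, and it agrees with G on all 32 inputs.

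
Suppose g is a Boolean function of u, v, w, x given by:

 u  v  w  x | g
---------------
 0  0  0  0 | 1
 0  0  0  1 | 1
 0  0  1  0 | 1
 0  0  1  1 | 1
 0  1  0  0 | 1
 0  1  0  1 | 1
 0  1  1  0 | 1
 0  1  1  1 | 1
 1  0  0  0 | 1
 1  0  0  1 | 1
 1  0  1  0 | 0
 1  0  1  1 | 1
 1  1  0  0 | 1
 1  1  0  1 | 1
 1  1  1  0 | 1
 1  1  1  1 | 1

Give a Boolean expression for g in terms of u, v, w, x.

g(u, v, w, x) = (((u · v') · w) · x')'

g is 0 on exactly one input, (1,0,1,0), whose minterm is u·¬v·w·¬x. So g is the negation of that single conjunction.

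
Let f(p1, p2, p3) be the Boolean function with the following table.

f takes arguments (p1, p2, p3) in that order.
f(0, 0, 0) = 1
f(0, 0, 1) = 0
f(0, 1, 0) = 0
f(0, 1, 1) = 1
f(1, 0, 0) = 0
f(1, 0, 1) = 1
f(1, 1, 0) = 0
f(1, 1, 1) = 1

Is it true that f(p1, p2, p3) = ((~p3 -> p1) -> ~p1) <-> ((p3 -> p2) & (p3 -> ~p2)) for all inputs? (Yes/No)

Check the formula against f row by row:
  p1=0, p2=0, p3=0: formula gives 1, f = 1 ✓
  p1=0, p2=0, p3=1: formula gives 0, f = 0 ✓
  p1=0, p2=1, p3=0: formula gives 1, but f = 0 ✗
A single disagreement suffices: at (0,1,0) they differ, so the formula does not compute f.

No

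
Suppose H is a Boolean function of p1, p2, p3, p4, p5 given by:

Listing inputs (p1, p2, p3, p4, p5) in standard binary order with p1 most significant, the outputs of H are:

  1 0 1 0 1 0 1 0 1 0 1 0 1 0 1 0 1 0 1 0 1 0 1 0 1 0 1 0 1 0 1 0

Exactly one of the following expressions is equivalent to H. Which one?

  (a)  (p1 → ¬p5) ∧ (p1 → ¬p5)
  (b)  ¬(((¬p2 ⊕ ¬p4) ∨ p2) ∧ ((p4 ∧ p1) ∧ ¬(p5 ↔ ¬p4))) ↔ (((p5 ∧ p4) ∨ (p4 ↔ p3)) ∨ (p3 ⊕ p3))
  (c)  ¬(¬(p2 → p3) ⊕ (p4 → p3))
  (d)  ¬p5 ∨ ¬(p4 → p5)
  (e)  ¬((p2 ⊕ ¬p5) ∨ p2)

d

(a): at (0,0,0,0,1) it gives 1, but H = 0 — eliminated.
(b): at (0,0,0,0,1) it gives 1, but H = 0 — eliminated.
(c): at (0,0,0,0,0) it gives 0, but H = 1 — eliminated.
(e): at (0,0,0,0,0) it gives 0, but H = 1 — eliminated.
That leaves (d). Evaluating it on every row reproduces the table of H exactly.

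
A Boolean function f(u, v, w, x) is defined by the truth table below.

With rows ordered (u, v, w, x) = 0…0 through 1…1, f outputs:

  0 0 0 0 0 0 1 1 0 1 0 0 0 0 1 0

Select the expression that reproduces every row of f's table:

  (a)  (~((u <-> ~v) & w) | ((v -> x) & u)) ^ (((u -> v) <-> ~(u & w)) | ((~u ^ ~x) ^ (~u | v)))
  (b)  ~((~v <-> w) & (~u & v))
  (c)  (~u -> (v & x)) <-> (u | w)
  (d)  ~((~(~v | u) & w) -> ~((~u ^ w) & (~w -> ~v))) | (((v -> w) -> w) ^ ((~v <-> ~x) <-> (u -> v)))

a

(b): at (0,0,0,0) it gives 1, but f = 0 — eliminated.
(c): at (0,0,0,0) it gives 1, but f = 0 — eliminated.
(d): at (0,0,0,0) it gives 1, but f = 0 — eliminated.
Only (a) survives; checking it on all 16 rows confirms it matches f.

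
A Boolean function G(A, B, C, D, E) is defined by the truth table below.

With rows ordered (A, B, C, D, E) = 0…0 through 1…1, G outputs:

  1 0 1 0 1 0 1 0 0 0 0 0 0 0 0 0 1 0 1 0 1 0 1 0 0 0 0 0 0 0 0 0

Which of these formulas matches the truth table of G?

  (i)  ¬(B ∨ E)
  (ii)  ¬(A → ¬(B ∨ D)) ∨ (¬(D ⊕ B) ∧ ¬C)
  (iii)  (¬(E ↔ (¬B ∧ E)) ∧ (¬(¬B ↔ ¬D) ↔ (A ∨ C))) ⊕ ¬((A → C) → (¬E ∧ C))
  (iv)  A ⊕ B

(ii): at (0,0,0,0,1) it gives 1, but G = 0 — eliminated.
(iii): at (0,0,0,0,1) it gives 1, but G = 0 — eliminated.
(iv): at (0,0,0,0,0) it gives 0, but G = 1 — eliminated.
Only (i) survives; checking it on all 32 rows confirms it matches G.

i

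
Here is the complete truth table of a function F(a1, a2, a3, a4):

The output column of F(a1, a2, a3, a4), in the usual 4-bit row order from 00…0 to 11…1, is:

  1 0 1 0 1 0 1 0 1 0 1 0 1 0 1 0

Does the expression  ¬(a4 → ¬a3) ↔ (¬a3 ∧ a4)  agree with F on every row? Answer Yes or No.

Yes

Evaluate ¬(a4 → ¬a3) ↔ (¬a3 ∧ a4) on each row and compare to F:
  a1=0, a2=0, a3=0, a4=0: formula gives 1, F = 1 ✓
  a1=0, a2=0, a3=0, a4=1: formula gives 0, F = 0 ✓
  a1=0, a2=0, a3=1, a4=0: formula gives 1, F = 1 ✓
  a1=0, a2=0, a3=1, a4=1: formula gives 0, F = 0 ✓
  … (the remaining 12 rows also agree.)
Every row agrees, so the formula is equivalent.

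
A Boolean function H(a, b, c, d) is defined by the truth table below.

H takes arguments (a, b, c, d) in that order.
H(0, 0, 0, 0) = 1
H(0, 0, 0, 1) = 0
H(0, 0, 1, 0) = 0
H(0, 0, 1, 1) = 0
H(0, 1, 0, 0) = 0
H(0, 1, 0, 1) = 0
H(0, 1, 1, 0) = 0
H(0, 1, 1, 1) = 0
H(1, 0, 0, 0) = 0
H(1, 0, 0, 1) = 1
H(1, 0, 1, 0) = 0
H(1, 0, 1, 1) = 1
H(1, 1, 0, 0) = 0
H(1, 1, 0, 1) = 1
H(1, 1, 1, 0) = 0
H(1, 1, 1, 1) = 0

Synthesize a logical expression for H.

H(a, b, c, d) = (((((not a and not b) and not c) and not d) or (((a and not b) and not c) and d)) or (((a and not b) and c) and d)) or (((a and b) and not c) and d)

H=1 on 4 inputs: (0,0,0,0), (1,0,0,1), (1,0,1,1), (1,1,0,1). Reading each as a conjunction of literals (¬a·¬b·¬c·¬d, a·¬b·¬c·d, a·¬b·c·d, a·b·¬c·d) and taking the OR gives the canonical DNF.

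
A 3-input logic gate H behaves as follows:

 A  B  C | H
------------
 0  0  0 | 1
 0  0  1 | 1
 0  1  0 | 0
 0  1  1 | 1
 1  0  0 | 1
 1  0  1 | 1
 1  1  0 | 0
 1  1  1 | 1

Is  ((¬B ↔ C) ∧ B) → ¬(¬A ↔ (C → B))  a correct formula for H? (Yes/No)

Evaluate ((¬B ↔ C) ∧ B) → ¬(¬A ↔ (C → B)) on each row and compare to H:
  A=0, B=0, C=0: formula gives 1, H = 1 ✓
  A=0, B=0, C=1: formula gives 1, H = 1 ✓
  A=0, B=1, C=0: formula gives 0, H = 0 ✓
  A=0, B=1, C=1: formula gives 1, H = 1 ✓
  A=1, B=0, C=0: formula gives 1, H = 1 ✓
  …
  A=1, B=1, C=0: formula gives 1, but H = 0 ✗
Row (1,1,0) is a counterexample, so the formula is not equivalent to H.

No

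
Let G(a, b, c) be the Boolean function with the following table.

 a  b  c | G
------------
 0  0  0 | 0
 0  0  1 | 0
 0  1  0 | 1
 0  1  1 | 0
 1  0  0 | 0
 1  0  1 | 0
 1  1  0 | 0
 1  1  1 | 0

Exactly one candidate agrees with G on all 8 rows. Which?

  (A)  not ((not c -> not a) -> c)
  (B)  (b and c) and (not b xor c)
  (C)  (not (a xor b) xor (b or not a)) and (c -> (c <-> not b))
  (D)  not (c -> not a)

C

(A) fails at (0,0,0): the formula yields 1, G is 0.
(B) fails at (0,1,0): the formula yields 0, G is 1.
(D) fails at (0,1,0): the formula yields 0, G is 1.
That leaves (C). Evaluating it on every row reproduces the table of G exactly.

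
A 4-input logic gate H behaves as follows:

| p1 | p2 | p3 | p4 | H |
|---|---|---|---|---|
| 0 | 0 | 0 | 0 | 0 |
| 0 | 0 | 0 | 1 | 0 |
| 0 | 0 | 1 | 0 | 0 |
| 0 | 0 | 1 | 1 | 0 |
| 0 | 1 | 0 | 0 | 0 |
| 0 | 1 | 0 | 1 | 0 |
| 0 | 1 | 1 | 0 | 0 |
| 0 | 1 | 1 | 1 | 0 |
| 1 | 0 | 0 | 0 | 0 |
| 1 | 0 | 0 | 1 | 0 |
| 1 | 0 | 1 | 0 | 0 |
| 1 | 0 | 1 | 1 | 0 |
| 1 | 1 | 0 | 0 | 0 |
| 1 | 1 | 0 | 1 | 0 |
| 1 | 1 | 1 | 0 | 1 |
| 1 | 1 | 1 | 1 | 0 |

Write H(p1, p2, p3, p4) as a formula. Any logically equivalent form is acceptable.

H(p1, p2, p3, p4) = ((p1 · p2) · p3) · p4'

H is 1 on exactly one input, (1,1,1,0), whose minterm is p1·p2·p3·¬p4. So H is just that conjunction.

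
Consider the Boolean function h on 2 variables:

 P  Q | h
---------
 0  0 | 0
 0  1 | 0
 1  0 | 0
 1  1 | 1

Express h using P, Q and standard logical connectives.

h(P, Q) = P and Q

The output is 1 only when every input is 1 — the AND of all inputs.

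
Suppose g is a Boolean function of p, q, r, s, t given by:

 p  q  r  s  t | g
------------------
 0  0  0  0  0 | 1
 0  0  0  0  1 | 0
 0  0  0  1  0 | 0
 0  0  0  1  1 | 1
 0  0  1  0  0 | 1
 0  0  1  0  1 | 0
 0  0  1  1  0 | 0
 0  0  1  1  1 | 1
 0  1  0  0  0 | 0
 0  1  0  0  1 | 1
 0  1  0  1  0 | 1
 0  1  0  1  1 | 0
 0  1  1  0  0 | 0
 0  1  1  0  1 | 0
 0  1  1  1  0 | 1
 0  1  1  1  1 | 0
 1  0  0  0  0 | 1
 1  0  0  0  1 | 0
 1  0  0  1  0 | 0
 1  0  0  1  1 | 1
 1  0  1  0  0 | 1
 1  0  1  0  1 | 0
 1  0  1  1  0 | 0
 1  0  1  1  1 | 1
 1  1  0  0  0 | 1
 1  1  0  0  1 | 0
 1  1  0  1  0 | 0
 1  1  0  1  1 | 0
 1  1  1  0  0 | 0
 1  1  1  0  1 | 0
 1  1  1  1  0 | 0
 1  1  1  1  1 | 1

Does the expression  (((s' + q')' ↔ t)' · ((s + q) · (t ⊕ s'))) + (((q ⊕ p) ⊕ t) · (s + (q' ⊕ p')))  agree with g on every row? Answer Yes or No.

No

Test each input against both g and the formula:
  p=0, q=0, r=0, s=0, t=0: formula gives 0, but g = 1 ✗
Row (0,0,0,0,0) is a counterexample, so the formula is not equivalent to g.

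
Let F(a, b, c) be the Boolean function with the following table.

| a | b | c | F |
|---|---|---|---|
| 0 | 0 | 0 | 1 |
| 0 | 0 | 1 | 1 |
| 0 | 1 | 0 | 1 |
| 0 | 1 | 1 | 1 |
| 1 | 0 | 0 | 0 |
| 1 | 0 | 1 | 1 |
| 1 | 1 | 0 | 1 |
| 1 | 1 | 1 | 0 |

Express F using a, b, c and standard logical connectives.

F(a, b, c) = NOT (((a AND NOT b) AND NOT c) OR ((a AND b) AND c))

The 0-rows are (1,0,0), (1,1,1). Take each as a conjunction (a·¬b·¬c, a·b·c), form their disjunction, and complement — that gives a formula that is 1 everywhere F is.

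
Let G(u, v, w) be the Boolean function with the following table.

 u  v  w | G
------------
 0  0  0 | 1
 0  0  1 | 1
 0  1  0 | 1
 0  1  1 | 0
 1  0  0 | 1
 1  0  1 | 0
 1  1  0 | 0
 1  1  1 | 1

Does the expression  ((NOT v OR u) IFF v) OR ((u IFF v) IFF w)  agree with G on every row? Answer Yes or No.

Test each input against both G and the formula:
  u=0, v=0, w=0: formula gives 0, but G = 1 ✗
A single disagreement suffices: at (0,0,0) they differ, so the formula does not compute G.

No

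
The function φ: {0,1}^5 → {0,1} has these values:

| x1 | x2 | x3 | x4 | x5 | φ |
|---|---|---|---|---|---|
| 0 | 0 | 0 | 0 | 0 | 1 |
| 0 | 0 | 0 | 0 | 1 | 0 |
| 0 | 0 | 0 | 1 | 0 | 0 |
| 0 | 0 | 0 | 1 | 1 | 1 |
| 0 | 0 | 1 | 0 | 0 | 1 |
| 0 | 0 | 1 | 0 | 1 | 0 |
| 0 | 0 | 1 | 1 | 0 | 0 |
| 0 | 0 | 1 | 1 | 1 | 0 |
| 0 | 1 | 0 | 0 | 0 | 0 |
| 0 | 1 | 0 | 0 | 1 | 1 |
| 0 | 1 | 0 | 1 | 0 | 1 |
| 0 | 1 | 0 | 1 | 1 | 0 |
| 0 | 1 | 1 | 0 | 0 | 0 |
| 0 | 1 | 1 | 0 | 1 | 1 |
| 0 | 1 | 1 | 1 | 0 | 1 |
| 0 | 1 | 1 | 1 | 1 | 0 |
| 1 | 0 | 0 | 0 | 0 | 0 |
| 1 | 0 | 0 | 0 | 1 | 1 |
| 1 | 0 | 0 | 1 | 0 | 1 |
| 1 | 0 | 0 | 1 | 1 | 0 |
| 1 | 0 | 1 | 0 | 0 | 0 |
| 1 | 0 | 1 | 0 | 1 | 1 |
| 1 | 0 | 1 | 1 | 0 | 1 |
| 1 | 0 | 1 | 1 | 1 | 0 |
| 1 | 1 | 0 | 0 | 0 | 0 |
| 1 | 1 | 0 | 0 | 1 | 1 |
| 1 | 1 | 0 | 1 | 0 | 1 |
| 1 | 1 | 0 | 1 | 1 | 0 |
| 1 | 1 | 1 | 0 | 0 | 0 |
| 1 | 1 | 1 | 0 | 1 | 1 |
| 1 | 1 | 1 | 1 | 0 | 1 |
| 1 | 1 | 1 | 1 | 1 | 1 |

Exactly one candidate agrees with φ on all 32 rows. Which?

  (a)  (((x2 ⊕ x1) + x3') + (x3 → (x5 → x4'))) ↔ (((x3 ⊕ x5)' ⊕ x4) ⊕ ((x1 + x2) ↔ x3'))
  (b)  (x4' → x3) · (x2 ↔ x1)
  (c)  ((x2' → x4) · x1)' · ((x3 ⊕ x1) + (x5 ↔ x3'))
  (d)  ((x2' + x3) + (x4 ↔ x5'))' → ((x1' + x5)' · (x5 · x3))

(b) fails at (0,0,0,0,0): the formula yields 0, φ is 1.
(c) fails at (0,0,0,0,0): the formula yields 0, φ is 1.
(d) fails at (0,0,0,0,1): the formula yields 1, φ is 0.
That leaves (a). Evaluating it on every row reproduces the table of φ exactly.

a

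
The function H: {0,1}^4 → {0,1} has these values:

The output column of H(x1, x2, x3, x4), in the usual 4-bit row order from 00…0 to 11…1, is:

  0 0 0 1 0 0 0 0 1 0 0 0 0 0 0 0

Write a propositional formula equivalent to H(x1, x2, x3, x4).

Collect the rows where H=1 — (0,0,1,1), (1,0,0,0) — and write one minterm per row: ¬x1·¬x2·x3·x4, x1·¬x2·¬x3·¬x4. Their union (logical OR) reproduces the table exactly.

H(x1, x2, x3, x4) = (((NOT x1 AND NOT x2) AND x3) AND x4) OR (((x1 AND NOT x2) AND NOT x3) AND NOT x4)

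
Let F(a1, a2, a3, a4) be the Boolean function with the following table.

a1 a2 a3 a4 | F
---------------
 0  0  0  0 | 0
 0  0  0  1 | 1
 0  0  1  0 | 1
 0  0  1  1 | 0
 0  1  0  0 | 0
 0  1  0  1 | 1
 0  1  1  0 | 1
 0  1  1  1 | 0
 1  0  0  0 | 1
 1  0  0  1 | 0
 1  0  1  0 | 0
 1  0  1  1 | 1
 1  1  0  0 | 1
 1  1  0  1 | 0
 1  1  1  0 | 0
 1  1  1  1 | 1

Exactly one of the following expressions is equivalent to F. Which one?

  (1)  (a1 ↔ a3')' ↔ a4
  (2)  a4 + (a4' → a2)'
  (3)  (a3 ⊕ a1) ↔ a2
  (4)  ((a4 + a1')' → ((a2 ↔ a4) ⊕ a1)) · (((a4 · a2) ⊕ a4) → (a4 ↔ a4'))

1

(2) disagrees with F on (0,0,0,0) (formula → 1, table → 0); rule it out.
(3) disagrees with F on (0,0,0,0) (formula → 1, table → 0); rule it out.
(4) disagrees with F on (0,0,0,0) (formula → 1, table → 0); rule it out.
Only (1) survives; checking it on all 16 rows confirms it matches F.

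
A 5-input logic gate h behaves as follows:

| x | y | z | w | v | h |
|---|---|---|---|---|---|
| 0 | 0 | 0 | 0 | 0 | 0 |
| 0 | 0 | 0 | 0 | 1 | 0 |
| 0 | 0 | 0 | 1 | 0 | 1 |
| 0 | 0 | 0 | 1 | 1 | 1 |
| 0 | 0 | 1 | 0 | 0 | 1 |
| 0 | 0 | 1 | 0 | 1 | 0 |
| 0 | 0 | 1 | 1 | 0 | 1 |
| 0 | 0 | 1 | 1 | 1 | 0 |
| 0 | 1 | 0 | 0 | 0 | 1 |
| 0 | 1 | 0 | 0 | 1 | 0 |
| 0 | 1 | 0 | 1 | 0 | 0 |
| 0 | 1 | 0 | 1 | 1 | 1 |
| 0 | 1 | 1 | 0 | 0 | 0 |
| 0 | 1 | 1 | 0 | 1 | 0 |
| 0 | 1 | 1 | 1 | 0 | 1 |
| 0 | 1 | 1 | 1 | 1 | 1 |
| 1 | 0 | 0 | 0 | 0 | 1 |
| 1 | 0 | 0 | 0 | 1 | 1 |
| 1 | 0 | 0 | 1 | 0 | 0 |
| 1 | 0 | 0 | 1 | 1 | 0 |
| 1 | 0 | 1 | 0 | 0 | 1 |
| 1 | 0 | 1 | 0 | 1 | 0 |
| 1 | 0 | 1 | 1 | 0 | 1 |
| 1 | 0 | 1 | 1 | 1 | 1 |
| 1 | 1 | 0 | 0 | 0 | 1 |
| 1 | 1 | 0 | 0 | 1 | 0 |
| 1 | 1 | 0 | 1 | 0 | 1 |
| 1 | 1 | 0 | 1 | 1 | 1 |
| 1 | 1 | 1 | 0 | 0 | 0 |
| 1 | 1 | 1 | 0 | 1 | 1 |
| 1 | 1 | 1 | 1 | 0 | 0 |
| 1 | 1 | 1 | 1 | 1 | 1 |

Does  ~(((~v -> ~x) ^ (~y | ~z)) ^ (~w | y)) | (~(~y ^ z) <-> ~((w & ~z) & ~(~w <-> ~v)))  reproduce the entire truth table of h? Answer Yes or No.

Evaluate ~(((~v -> ~x) ^ (~y | ~z)) ^ (~w | y)) | (~(~y ^ z) <-> ~((w & ~z) & ~(~w <-> ~v))) on each row and compare to h:
  x=0, y=0, z=0, w=0, v=0: formula gives 0, h = 0 ✓
  x=0, y=0, z=0, w=0, v=1: formula gives 0, h = 0 ✓
  x=0, y=0, z=0, w=1, v=0: formula gives 1, h = 1 ✓
  x=0, y=0, z=0, w=1, v=1: formula gives 1, h = 1 ✓
  …
  x=0, y=0, z=1, w=0, v=1: formula gives 1, but h = 0 ✗
A single disagreement suffices: at (0,0,1,0,1) they differ, so the formula does not compute h.

No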